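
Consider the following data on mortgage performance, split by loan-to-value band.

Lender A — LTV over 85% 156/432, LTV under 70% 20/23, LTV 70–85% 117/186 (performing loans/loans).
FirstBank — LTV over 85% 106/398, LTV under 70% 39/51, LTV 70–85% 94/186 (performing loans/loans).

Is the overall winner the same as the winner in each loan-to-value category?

Yes

LTV over 85%: Lender A 156/432 = 36.1%, FirstBank 106/398 = 26.6% → Lender A
LTV under 70%: Lender A 20/23 = 87.0%, FirstBank 39/51 = 76.5% → Lender A
LTV 70–85%: Lender A 117/186 = 62.9%, FirstBank 94/186 = 50.5% → Lender A
Overall: Lender A 293/641 = 45.7%, FirstBank 239/635 = 37.6% → Lender A
Lender A wins overall and in every loan-to-value group — no reversal.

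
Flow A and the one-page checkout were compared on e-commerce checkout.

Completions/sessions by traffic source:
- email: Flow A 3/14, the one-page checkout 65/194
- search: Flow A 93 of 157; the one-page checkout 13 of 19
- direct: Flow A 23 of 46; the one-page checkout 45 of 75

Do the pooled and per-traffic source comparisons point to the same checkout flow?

Email: Flow A 3/14 = 21.4%, the one-page checkout 65/194 = 33.5% → the one-page checkout
Search: Flow A 93/157 = 59.2%, the one-page checkout 13/19 = 68.4% → the one-page checkout
Direct: Flow A 23/46 = 50.0%, the one-page checkout 45/75 = 60.0% → the one-page checkout
Overall: Flow A 119/217 = 54.8%, the one-page checkout 123/288 = 42.7% → Flow A
The one-page checkout wins each traffic group but Flow A wins overall — the comparison reverses. The one-page checkout's sessions skew toward email, which has a lower base rate.

No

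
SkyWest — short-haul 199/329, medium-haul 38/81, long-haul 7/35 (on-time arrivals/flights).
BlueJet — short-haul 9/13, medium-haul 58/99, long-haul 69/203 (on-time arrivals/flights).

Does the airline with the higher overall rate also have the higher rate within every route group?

Short-haul: SkyWest 199/329 = 60.5%, BlueJet 9/13 = 69.2% → BlueJet
Medium-haul: SkyWest 38/81 = 46.9%, BlueJet 58/99 = 58.6% → BlueJet
Long-haul: SkyWest 7/35 = 20.0%, BlueJet 69/203 = 34.0% → BlueJet
Overall: SkyWest 244/445 = 54.8%, BlueJet 136/315 = 43.2% → SkyWest
BlueJet wins each route group but SkyWest wins overall — the comparison reverses. BlueJet's flights skew toward long-haul, which has a lower base rate.

No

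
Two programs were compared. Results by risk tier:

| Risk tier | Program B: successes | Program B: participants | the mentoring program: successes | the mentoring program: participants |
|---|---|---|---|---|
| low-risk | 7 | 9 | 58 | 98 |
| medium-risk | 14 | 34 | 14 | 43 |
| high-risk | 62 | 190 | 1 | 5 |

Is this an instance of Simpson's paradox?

Low-risk: Program B 7/9 = 77.8%, the mentoring program 58/98 = 59.2% → Program B
Medium-risk: Program B 14/34 = 41.2%, the mentoring program 14/43 = 32.6% → Program B
High-risk: Program B 62/190 = 32.6%, the mentoring program 1/5 = 20.0% → Program B
Overall: Program B 83/233 = 35.6%, the mentoring program 73/146 = 50.0% → the mentoring program
Program B wins each risk group but the mentoring program wins overall — the comparison reverses. Program B's participants skew toward high-risk, which has a lower base rate.

Yes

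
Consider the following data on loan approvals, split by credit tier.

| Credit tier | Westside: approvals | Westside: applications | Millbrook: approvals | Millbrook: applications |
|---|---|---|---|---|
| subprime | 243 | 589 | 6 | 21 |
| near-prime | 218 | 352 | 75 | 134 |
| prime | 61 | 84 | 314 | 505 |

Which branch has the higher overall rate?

Millbrook

Subprime: Westside 243/589 = 41.3%, Millbrook 6/21 = 28.6% → Westside
Near-prime: Westside 218/352 = 61.9%, Millbrook 75/134 = 56.0% → Westside
Prime: Westside 61/84 = 72.6%, Millbrook 314/505 = 62.2% → Westside
Overall: Westside 522/1025 = 50.9%, Millbrook 395/660 = 59.8% → Millbrook
(Westside wins every credit group but Millbrook wins overall — Westside's applications skew toward the low-rate subprime group.)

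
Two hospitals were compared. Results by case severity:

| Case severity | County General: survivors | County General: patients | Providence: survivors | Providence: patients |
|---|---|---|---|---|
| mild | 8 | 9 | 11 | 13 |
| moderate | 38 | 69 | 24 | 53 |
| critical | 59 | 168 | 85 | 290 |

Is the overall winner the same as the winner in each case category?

Mild: County General 8/9 = 88.9%, Providence 11/13 = 84.6% → County General
Moderate: County General 38/69 = 55.1%, Providence 24/53 = 45.3% → County General
Critical: County General 59/168 = 35.1%, Providence 85/290 = 29.3% → County General
Overall: County General 105/246 = 42.7%, Providence 120/356 = 33.7% → County General
County General wins overall and in every case group — no reversal.

Yes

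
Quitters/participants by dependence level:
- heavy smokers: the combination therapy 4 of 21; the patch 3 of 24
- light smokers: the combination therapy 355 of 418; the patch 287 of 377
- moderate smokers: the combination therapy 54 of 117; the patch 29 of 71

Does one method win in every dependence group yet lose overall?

Heavy smokers: the combination therapy 4/21 = 19.0%, the patch 3/24 = 12.5% → the combination therapy
Light smokers: the combination therapy 355/418 = 84.9%, the patch 287/377 = 76.1% → the combination therapy
Moderate smokers: the combination therapy 54/117 = 46.2%, the patch 29/71 = 40.8% → the combination therapy
Overall: the combination therapy 413/556 = 74.3%, the patch 319/472 = 67.6% → the combination therapy
The combination therapy wins overall and in every dependence group — no reversal.

No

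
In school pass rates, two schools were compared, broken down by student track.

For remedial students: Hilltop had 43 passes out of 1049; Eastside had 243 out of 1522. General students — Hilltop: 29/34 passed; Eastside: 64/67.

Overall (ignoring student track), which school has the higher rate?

Remedial: Hilltop 43/1049 = 4.1%, Eastside 243/1522 = 16.0% → Eastside
General: Hilltop 29/34 = 85.3%, Eastside 64/67 = 95.5% → Eastside
Overall: Hilltop 72/1083 = 6.6%, Eastside 307/1589 = 19.3% → Eastside

Eastside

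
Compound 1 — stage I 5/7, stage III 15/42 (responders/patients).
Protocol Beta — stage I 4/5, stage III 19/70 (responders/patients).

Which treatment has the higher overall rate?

Stage I: Compound 1 5/7 = 71.4%, Protocol Beta 4/5 = 80.0% → Protocol Beta
Stage III: Compound 1 15/42 = 35.7%, Protocol Beta 19/70 = 27.1% → Compound 1
Overall: Compound 1 20/49 = 40.8%, Protocol Beta 23/75 = 30.7% → Compound 1
(Neither sweeps every disease group, but Compound 1 has the higher pooled rate.)

Compound 1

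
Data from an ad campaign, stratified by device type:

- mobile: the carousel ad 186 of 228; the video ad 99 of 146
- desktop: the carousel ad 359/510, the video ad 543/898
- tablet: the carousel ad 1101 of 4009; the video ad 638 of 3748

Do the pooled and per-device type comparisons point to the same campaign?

Mobile: the carousel ad 186/228 = 81.6%, the video ad 99/146 = 67.8% → the carousel ad
Desktop: the carousel ad 359/510 = 70.4%, the video ad 543/898 = 60.5% → the carousel ad
Tablet: the carousel ad 1101/4009 = 27.5%, the video ad 638/3748 = 17.0% → the carousel ad
Overall: the carousel ad 1646/4747 = 34.7%, the video ad 1280/4792 = 26.7% → the carousel ad
The carousel ad wins overall and in every device group — no reversal.

Yes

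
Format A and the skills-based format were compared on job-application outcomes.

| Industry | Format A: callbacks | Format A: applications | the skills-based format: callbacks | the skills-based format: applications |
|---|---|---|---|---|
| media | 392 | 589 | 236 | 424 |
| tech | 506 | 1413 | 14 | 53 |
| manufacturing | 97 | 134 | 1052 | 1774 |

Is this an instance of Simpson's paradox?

Media: Format A 392/589 = 66.6%, the skills-based format 236/424 = 55.7% → Format A
Tech: Format A 506/1413 = 35.8%, the skills-based format 14/53 = 26.4% → Format A
Manufacturing: Format A 97/134 = 72.4%, the skills-based format 1052/1774 = 59.3% → Format A
Overall: Format A 995/2136 = 46.6%, the skills-based format 1302/2251 = 57.8% → the skills-based format
Format A wins each industry group but the skills-based format wins overall — the comparison reverses. Format A's applications skew toward tech, which has a lower base rate.

Yes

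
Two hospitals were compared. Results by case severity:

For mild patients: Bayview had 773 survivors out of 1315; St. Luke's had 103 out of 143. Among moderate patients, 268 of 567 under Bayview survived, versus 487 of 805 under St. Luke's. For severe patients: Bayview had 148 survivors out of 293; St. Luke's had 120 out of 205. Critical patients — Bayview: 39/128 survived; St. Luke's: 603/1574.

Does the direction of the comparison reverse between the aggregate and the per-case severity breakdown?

Mild: Bayview 773/1315 = 58.8%, St. Luke's 103/143 = 72.0% → St. Luke's
Moderate: Bayview 268/567 = 47.3%, St. Luke's 487/805 = 60.5% → St. Luke's
Severe: Bayview 148/293 = 50.5%, St. Luke's 120/205 = 58.5% → St. Luke's
Critical: Bayview 39/128 = 30.5%, St. Luke's 603/1574 = 38.3% → St. Luke's
Overall: Bayview 1228/2303 = 53.3%, St. Luke's 1313/2727 = 48.1% → Bayview
St. Luke's wins each case group but Bayview wins overall — the comparison reverses. St. Luke's's patients skew toward critical, which has a lower base rate.

Yes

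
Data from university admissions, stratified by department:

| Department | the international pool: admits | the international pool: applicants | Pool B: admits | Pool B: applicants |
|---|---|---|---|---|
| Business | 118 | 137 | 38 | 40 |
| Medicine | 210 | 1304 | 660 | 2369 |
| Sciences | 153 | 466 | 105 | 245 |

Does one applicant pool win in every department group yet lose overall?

No

Business: the international pool 118/137 = 86.1%, Pool B 38/40 = 95.0% → Pool B
Medicine: the international pool 210/1304 = 16.1%, Pool B 660/2369 = 27.9% → Pool B
Sciences: the international pool 153/466 = 32.8%, Pool B 105/245 = 42.9% → Pool B
Overall: the international pool 481/1907 = 25.2%, Pool B 803/2654 = 30.3% → Pool B
Pool B wins overall and in every department group — no reversal.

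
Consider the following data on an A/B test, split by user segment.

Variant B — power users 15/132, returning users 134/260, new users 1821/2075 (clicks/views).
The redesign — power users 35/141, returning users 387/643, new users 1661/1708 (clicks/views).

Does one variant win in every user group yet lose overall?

No

Power users: Variant B 15/132 = 11.4%, the redesign 35/141 = 24.8% → the redesign
Returning users: Variant B 134/260 = 51.5%, the redesign 387/643 = 60.2% → the redesign
New users: Variant B 1821/2075 = 87.8%, the redesign 1661/1708 = 97.2% → the redesign
Overall: Variant B 1970/2467 = 79.9%, the redesign 2083/2492 = 83.6% → the redesign
The redesign wins overall and in every user group — no reversal.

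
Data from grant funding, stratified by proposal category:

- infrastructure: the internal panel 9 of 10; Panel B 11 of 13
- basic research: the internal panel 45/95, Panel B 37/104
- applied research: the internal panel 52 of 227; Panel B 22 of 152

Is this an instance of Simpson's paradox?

No

Infrastructure: the internal panel 9/10 = 90.0%, Panel B 11/13 = 84.6% → the internal panel
Basic research: the internal panel 45/95 = 47.4%, Panel B 37/104 = 35.6% → the internal panel
Applied research: the internal panel 52/227 = 22.9%, Panel B 22/152 = 14.5% → the internal panel
Overall: the internal panel 106/332 = 31.9%, Panel B 70/269 = 26.0% → the internal panel
The internal panel wins overall and in every proposal group — no reversal.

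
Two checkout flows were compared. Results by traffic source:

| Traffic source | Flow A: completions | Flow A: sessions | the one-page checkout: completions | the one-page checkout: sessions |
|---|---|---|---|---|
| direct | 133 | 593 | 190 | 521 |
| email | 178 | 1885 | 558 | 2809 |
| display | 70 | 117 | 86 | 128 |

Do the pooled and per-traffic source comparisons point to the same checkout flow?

Direct: Flow A 133/593 = 22.4%, the one-page checkout 190/521 = 36.5% → the one-page checkout
Email: Flow A 178/1885 = 9.4%, the one-page checkout 558/2809 = 19.9% → the one-page checkout
Display: Flow A 70/117 = 59.8%, the one-page checkout 86/128 = 67.2% → the one-page checkout
Overall: Flow A 381/2595 = 14.7%, the one-page checkout 834/3458 = 24.1% → the one-page checkout
The one-page checkout wins overall and in every traffic group — no reversal.

Yes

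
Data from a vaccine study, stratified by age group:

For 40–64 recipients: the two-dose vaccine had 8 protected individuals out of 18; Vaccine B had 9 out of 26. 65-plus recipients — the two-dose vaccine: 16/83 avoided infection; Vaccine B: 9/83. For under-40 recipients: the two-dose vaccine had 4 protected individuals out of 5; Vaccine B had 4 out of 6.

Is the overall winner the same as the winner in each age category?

40–64: the two-dose vaccine 8/18 = 44.4%, Vaccine B 9/26 = 34.6% → the two-dose vaccine
65-plus: the two-dose vaccine 16/83 = 19.3%, Vaccine B 9/83 = 10.8% → the two-dose vaccine
Under-40: the two-dose vaccine 4/5 = 80.0%, Vaccine B 4/6 = 66.7% → the two-dose vaccine
Overall: the two-dose vaccine 28/106 = 26.4%, Vaccine B 22/115 = 19.1% → the two-dose vaccine
The two-dose vaccine wins overall and in every age group — no reversal.

Yes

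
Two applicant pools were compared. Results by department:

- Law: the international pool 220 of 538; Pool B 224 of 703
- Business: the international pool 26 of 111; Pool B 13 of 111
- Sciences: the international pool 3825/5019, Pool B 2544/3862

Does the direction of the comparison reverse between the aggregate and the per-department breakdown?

No

Law: the international pool 220/538 = 40.9%, Pool B 224/703 = 31.9% → the international pool
Business: the international pool 26/111 = 23.4%, Pool B 13/111 = 11.7% → the international pool
Sciences: the international pool 3825/5019 = 76.2%, Pool B 2544/3862 = 65.9% → the international pool
Overall: the international pool 4071/5668 = 71.8%, Pool B 2781/4676 = 59.5% → the international pool
The international pool wins overall and in every department group — no reversal.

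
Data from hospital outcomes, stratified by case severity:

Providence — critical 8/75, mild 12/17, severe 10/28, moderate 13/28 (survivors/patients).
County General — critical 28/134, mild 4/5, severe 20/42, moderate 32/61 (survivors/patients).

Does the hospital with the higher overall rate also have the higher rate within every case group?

Yes

Critical: Providence 8/75 = 10.7%, County General 28/134 = 20.9% → County General
Mild: Providence 12/17 = 70.6%, County General 4/5 = 80.0% → County General
Severe: Providence 10/28 = 35.7%, County General 20/42 = 47.6% → County General
Moderate: Providence 13/28 = 46.4%, County General 32/61 = 52.5% → County General
Overall: Providence 43/148 = 29.1%, County General 84/242 = 34.7% → County General
County General wins overall and in every case group — no reversal.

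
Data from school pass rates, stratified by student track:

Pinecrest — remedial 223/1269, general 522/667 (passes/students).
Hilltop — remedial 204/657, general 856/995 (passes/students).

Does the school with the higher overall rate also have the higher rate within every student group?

Remedial: Pinecrest 223/1269 = 17.6%, Hilltop 204/657 = 31.1% → Hilltop
General: Pinecrest 522/667 = 78.3%, Hilltop 856/995 = 86.0% → Hilltop
Overall: Pinecrest 745/1936 = 38.5%, Hilltop 1060/1652 = 64.2% → Hilltop
Hilltop wins overall and in every student group — no reversal.

Yes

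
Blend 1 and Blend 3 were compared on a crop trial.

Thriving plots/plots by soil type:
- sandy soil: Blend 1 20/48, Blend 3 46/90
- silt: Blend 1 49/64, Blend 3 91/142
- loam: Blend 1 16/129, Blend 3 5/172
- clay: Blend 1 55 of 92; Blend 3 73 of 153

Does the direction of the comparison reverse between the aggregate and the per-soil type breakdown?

Sandy soil: Blend 1 20/48 = 41.7%, Blend 3 46/90 = 51.1% → Blend 3
Silt: Blend 1 49/64 = 76.6%, Blend 3 91/142 = 64.1% → Blend 1
Loam: Blend 1 16/129 = 12.4%, Blend 3 5/172 = 2.9% → Blend 1
Clay: Blend 1 55/92 = 59.8%, Blend 3 73/153 = 47.7% → Blend 1
Overall: Blend 1 140/333 = 42.0%, Blend 3 215/557 = 38.6% → Blend 1
Neither sweeps: Blend 1 wins 3 of 4 groups, Blend 3 wins 1. Blend 1 wins overall but not every group — no Simpson reversal.

No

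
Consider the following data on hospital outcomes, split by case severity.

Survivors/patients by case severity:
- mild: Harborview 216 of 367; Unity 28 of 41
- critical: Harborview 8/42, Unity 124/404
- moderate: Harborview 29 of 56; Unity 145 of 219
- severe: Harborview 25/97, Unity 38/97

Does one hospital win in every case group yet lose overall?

Yes

Mild: Harborview 216/367 = 58.9%, Unity 28/41 = 68.3% → Unity
Critical: Harborview 8/42 = 19.0%, Unity 124/404 = 30.7% → Unity
Moderate: Harborview 29/56 = 51.8%, Unity 145/219 = 66.2% → Unity
Severe: Harborview 25/97 = 25.8%, Unity 38/97 = 39.2% → Unity
Overall: Harborview 278/562 = 49.5%, Unity 335/761 = 44.0% → Harborview
Unity wins each case group but Harborview wins overall — the comparison reverses. Unity's patients skew toward critical, which has a lower base rate.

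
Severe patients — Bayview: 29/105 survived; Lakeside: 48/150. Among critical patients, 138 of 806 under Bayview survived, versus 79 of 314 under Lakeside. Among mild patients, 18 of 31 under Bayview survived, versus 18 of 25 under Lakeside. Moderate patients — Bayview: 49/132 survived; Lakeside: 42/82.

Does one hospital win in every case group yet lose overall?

No

Severe: Bayview 29/105 = 27.6%, Lakeside 48/150 = 32.0% → Lakeside
Critical: Bayview 138/806 = 17.1%, Lakeside 79/314 = 25.2% → Lakeside
Mild: Bayview 18/31 = 58.1%, Lakeside 18/25 = 72.0% → Lakeside
Moderate: Bayview 49/132 = 37.1%, Lakeside 42/82 = 51.2% → Lakeside
Overall: Bayview 234/1074 = 21.8%, Lakeside 187/571 = 32.7% → Lakeside
Lakeside wins overall and in every case group — no reversal.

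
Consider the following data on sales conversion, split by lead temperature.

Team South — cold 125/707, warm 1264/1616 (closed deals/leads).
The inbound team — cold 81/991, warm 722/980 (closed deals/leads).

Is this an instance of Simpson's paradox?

Cold: Team South 125/707 = 17.7%, the inbound team 81/991 = 8.2% → Team South
Warm: Team South 1264/1616 = 78.2%, the inbound team 722/980 = 73.7% → Team South
Overall: Team South 1389/2323 = 59.8%, the inbound team 803/1971 = 40.7% → Team South
Team South wins overall and in every lead group — no reversal.

No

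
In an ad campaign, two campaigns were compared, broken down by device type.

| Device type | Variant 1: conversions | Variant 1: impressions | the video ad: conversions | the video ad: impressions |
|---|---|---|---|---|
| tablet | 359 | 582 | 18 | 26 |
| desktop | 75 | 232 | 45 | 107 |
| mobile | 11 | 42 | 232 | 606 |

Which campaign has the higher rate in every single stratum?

Tablet: Variant 1 359/582 = 61.7%, the video ad 18/26 = 69.2% → the video ad
Desktop: Variant 1 75/232 = 32.3%, the video ad 45/107 = 42.1% → the video ad
Mobile: Variant 1 11/42 = 26.2%, the video ad 232/606 = 38.3% → the video ad
The video ad has the higher rate in all 3 groups.

the video ad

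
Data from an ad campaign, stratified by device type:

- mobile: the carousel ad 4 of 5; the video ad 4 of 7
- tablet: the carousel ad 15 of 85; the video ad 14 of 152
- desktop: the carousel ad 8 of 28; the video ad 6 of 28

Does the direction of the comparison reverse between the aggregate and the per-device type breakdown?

Mobile: the carousel ad 4/5 = 80.0%, the video ad 4/7 = 57.1% → the carousel ad
Tablet: the carousel ad 15/85 = 17.6%, the video ad 14/152 = 9.2% → the carousel ad
Desktop: the carousel ad 8/28 = 28.6%, the video ad 6/28 = 21.4% → the carousel ad
Overall: the carousel ad 27/118 = 22.9%, the video ad 24/187 = 12.8% → the carousel ad
The carousel ad wins overall and in every device group — no reversal.

No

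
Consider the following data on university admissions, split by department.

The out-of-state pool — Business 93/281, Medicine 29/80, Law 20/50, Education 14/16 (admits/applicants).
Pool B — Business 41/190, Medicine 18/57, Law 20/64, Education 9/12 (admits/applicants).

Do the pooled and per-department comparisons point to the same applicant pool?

Business: the out-of-state pool 93/281 = 33.1%, Pool B 41/190 = 21.6% → the out-of-state pool
Medicine: the out-of-state pool 29/80 = 36.2%, Pool B 18/57 = 31.6% → the out-of-state pool
Law: the out-of-state pool 20/50 = 40.0%, Pool B 20/64 = 31.2% → the out-of-state pool
Education: the out-of-state pool 14/16 = 87.5%, Pool B 9/12 = 75.0% → the out-of-state pool
Overall: the out-of-state pool 156/427 = 36.5%, Pool B 88/323 = 27.2% → the out-of-state pool
The out-of-state pool wins overall and in every department group — no reversal.

Yes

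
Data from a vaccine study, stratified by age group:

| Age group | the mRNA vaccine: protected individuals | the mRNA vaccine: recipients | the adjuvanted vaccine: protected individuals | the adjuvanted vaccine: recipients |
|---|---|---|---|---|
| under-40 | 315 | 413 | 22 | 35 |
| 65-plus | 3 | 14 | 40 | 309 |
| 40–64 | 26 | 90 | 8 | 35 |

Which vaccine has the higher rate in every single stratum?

the mRNA vaccine

Under-40: the mRNA vaccine 315/413 = 76.3%, the adjuvanted vaccine 22/35 = 62.9% → the mRNA vaccine
65-plus: the mRNA vaccine 3/14 = 21.4%, the adjuvanted vaccine 40/309 = 12.9% → the mRNA vaccine
40–64: the mRNA vaccine 26/90 = 28.9%, the adjuvanted vaccine 8/35 = 22.9% → the mRNA vaccine
The mRNA vaccine has the higher rate in all 3 groups.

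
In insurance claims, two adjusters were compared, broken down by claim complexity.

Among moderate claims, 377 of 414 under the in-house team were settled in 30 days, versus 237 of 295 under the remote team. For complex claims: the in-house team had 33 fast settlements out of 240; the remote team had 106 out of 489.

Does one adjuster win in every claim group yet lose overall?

No

Moderate: the in-house team 377/414 = 91.1%, the remote team 237/295 = 80.3% → the in-house team
Complex: the in-house team 33/240 = 13.8%, the remote team 106/489 = 21.7% → the remote team
Overall: the in-house team 410/654 = 62.7%, the remote team 343/784 = 43.8% → the in-house team
Neither sweeps: the in-house team wins 1 of 2 groups, the remote team wins 1. The in-house team wins overall but not every group — no Simpson reversal.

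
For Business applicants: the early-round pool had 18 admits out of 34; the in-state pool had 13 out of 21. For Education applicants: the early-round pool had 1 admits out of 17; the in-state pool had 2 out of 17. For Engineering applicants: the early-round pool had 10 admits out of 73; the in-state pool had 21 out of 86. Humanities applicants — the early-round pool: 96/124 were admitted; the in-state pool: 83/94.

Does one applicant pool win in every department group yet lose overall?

Business: the early-round pool 18/34 = 52.9%, the in-state pool 13/21 = 61.9% → the in-state pool
Education: the early-round pool 1/17 = 5.9%, the in-state pool 2/17 = 11.8% → the in-state pool
Engineering: the early-round pool 10/73 = 13.7%, the in-state pool 21/86 = 24.4% → the in-state pool
Humanities: the early-round pool 96/124 = 77.4%, the in-state pool 83/94 = 88.3% → the in-state pool
Overall: the early-round pool 125/248 = 50.4%, the in-state pool 119/218 = 54.6% → the in-state pool
The in-state pool wins overall and in every department group — no reversal.

No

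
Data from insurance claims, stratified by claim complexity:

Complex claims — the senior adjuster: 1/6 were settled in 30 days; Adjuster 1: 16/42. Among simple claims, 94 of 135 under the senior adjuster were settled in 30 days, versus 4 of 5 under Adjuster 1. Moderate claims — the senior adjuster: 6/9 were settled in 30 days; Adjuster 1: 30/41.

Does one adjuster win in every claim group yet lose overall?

Complex: the senior adjuster 1/6 = 16.7%, Adjuster 1 16/42 = 38.1% → Adjuster 1
Simple: the senior adjuster 94/135 = 69.6%, Adjuster 1 4/5 = 80.0% → Adjuster 1
Moderate: the senior adjuster 6/9 = 66.7%, Adjuster 1 30/41 = 73.2% → Adjuster 1
Overall: the senior adjuster 101/150 = 67.3%, Adjuster 1 50/88 = 56.8% → the senior adjuster
Adjuster 1 wins each claim group but the senior adjuster wins overall — the comparison reverses. Adjuster 1's claims skew toward complex, which has a lower base rate.

Yes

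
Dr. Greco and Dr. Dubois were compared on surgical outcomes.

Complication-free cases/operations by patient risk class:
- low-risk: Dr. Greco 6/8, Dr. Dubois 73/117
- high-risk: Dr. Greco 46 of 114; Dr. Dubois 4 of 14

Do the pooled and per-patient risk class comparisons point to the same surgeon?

Low-risk: Dr. Greco 6/8 = 75.0%, Dr. Dubois 73/117 = 62.4% → Dr. Greco
High-risk: Dr. Greco 46/114 = 40.4%, Dr. Dubois 4/14 = 28.6% → Dr. Greco
Overall: Dr. Greco 52/122 = 42.6%, Dr. Dubois 77/131 = 58.8% → Dr. Dubois
Dr. Greco wins each patient risk group but Dr. Dubois wins overall — the comparison reverses. Dr. Greco's operations skew toward high-risk, which has a lower base rate.

No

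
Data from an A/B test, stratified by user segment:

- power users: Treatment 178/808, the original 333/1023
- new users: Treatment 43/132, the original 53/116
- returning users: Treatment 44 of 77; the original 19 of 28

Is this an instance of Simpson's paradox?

Power users: Treatment 178/808 = 22.0%, the original 333/1023 = 32.6% → the original
New users: Treatment 43/132 = 32.6%, the original 53/116 = 45.7% → the original
Returning users: Treatment 44/77 = 57.1%, the original 19/28 = 67.9% → the original
Overall: Treatment 265/1017 = 26.1%, the original 405/1167 = 34.7% → the original
The original wins overall and in every user group — no reversal.

No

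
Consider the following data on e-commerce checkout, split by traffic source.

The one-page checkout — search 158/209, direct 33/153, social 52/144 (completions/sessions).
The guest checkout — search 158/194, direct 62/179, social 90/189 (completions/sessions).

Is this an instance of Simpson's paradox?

No

Search: the one-page checkout 158/209 = 75.6%, the guest checkout 158/194 = 81.4% → the guest checkout
Direct: the one-page checkout 33/153 = 21.6%, the guest checkout 62/179 = 34.6% → the guest checkout
Social: the one-page checkout 52/144 = 36.1%, the guest checkout 90/189 = 47.6% → the guest checkout
Overall: the one-page checkout 243/506 = 48.0%, the guest checkout 310/562 = 55.2% → the guest checkout
The guest checkout wins overall and in every traffic group — no reversal.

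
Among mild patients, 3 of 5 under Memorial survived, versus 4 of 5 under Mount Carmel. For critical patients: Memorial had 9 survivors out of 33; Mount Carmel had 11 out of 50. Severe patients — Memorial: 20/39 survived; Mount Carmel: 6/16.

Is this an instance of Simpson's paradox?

No

Mild: Memorial 3/5 = 60.0%, Mount Carmel 4/5 = 80.0% → Mount Carmel
Critical: Memorial 9/33 = 27.3%, Mount Carmel 11/50 = 22.0% → Memorial
Severe: Memorial 20/39 = 51.3%, Mount Carmel 6/16 = 37.5% → Memorial
Overall: Memorial 32/77 = 41.6%, Mount Carmel 21/71 = 29.6% → Memorial
Neither sweeps: Memorial wins 2 of 3 groups, Mount Carmel wins 1. Memorial wins overall but not every group — no Simpson reversal.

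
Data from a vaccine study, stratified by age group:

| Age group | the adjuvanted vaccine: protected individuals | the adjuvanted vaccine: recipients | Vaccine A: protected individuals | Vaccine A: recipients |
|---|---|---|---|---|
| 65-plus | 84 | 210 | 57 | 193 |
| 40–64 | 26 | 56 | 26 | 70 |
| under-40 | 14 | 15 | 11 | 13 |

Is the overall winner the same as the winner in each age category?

Yes

65-plus: the adjuvanted vaccine 84/210 = 40.0%, Vaccine A 57/193 = 29.5% → the adjuvanted vaccine
40–64: the adjuvanted vaccine 26/56 = 46.4%, Vaccine A 26/70 = 37.1% → the adjuvanted vaccine
Under-40: the adjuvanted vaccine 14/15 = 93.3%, Vaccine A 11/13 = 84.6% → the adjuvanted vaccine
Overall: the adjuvanted vaccine 124/281 = 44.1%, Vaccine A 94/276 = 34.1% → the adjuvanted vaccine
The adjuvanted vaccine wins overall and in every age group — no reversal.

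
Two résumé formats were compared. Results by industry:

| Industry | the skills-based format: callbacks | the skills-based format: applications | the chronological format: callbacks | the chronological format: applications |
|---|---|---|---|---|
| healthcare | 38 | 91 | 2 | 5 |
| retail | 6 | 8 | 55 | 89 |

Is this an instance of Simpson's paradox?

Healthcare: the skills-based format 38/91 = 41.8%, the chronological format 2/5 = 40.0% → the skills-based format
Retail: the skills-based format 6/8 = 75.0%, the chronological format 55/89 = 61.8% → the skills-based format
Overall: the skills-based format 44/99 = 44.4%, the chronological format 57/94 = 60.6% → the chronological format
The skills-based format wins each industry group but the chronological format wins overall — the comparison reverses. The skills-based format's applications skew toward healthcare, which has a lower base rate.

Yes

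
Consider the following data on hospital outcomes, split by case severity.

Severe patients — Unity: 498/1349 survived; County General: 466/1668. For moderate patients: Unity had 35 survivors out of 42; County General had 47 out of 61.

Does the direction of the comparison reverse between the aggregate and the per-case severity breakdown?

No

Severe: Unity 498/1349 = 36.9%, County General 466/1668 = 27.9% → Unity
Moderate: Unity 35/42 = 83.3%, County General 47/61 = 77.0% → Unity
Overall: Unity 533/1391 = 38.3%, County General 513/1729 = 29.7% → Unity
Unity wins overall and in every case group — no reversal.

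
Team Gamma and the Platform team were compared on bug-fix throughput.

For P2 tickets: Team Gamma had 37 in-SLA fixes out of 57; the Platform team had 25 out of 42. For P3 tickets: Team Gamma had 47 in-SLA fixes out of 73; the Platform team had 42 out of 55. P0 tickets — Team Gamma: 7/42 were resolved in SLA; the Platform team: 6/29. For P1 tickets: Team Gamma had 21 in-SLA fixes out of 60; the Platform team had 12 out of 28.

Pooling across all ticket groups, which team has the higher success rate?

P2: Team Gamma 37/57 = 64.9%, the Platform team 25/42 = 59.5% → Team Gamma
P3: Team Gamma 47/73 = 64.4%, the Platform team 42/55 = 76.4% → the Platform team
P0: Team Gamma 7/42 = 16.7%, the Platform team 6/29 = 20.7% → the Platform team
P1: Team Gamma 21/60 = 35.0%, the Platform team 12/28 = 42.9% → the Platform team
Overall: Team Gamma 112/232 = 48.3%, the Platform team 85/154 = 55.2% → the Platform team
(Neither sweeps every ticket group, but the Platform team has the higher pooled rate.)

the Platform team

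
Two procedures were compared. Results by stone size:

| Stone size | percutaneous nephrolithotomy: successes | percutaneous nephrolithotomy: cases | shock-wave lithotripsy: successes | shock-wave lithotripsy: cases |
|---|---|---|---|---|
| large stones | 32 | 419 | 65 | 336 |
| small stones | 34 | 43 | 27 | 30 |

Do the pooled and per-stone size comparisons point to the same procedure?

Large stones: percutaneous nephrolithotomy 32/419 = 7.6%, shock-wave lithotripsy 65/336 = 19.3% → shock-wave lithotripsy
Small stones: percutaneous nephrolithotomy 34/43 = 79.1%, shock-wave lithotripsy 27/30 = 90.0% → shock-wave lithotripsy
Overall: percutaneous nephrolithotomy 66/462 = 14.3%, shock-wave lithotripsy 92/366 = 25.1% → shock-wave lithotripsy
Shock-wave lithotripsy wins overall and in every stone group — no reversal.

Yes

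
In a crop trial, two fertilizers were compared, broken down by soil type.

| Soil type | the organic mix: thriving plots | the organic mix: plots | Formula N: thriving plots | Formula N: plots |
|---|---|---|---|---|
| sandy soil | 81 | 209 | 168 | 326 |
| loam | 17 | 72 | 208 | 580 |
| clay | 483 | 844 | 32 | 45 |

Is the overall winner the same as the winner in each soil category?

Sandy soil: the organic mix 81/209 = 38.8%, Formula N 168/326 = 51.5% → Formula N
Loam: the organic mix 17/72 = 23.6%, Formula N 208/580 = 35.9% → Formula N
Clay: the organic mix 483/844 = 57.2%, Formula N 32/45 = 71.1% → Formula N
Overall: the organic mix 581/1125 = 51.6%, Formula N 408/951 = 42.9% → the organic mix
Formula N wins each soil group but the organic mix wins overall — the comparison reverses. Formula N's plots skew toward loam, which has a lower base rate.

No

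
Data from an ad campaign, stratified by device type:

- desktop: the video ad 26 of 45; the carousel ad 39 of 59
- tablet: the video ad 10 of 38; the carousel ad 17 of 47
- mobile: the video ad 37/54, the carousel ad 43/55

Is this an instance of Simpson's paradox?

Desktop: the video ad 26/45 = 57.8%, the carousel ad 39/59 = 66.1% → the carousel ad
Tablet: the video ad 10/38 = 26.3%, the carousel ad 17/47 = 36.2% → the carousel ad
Mobile: the video ad 37/54 = 68.5%, the carousel ad 43/55 = 78.2% → the carousel ad
Overall: the video ad 73/137 = 53.3%, the carousel ad 99/161 = 61.5% → the carousel ad
The carousel ad wins overall and in every device group — no reversal.

No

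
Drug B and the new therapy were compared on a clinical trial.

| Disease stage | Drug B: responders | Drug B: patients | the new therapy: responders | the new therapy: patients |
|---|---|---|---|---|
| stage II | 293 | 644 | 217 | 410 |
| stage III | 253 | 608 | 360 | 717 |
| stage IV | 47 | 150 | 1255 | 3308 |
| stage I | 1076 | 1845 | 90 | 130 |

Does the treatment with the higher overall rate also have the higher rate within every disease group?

Stage II: Drug B 293/644 = 45.5%, the new therapy 217/410 = 52.9% → the new therapy
Stage III: Drug B 253/608 = 41.6%, the new therapy 360/717 = 50.2% → the new therapy
Stage IV: Drug B 47/150 = 31.3%, the new therapy 1255/3308 = 37.9% → the new therapy
Stage I: Drug B 1076/1845 = 58.3%, the new therapy 90/130 = 69.2% → the new therapy
Overall: Drug B 1669/3247 = 51.4%, the new therapy 1922/4565 = 42.1% → Drug B
The new therapy wins each disease group but Drug B wins overall — the comparison reverses. The new therapy's patients skew toward stage IV, which has a lower base rate.

No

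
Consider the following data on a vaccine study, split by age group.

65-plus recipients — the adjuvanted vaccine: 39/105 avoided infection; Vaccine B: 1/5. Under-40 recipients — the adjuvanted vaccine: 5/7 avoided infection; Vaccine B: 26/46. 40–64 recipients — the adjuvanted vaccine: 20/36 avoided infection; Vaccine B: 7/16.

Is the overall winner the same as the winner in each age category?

No

65-plus: the adjuvanted vaccine 39/105 = 37.1%, Vaccine B 1/5 = 20.0% → the adjuvanted vaccine
Under-40: the adjuvanted vaccine 5/7 = 71.4%, Vaccine B 26/46 = 56.5% → the adjuvanted vaccine
40–64: the adjuvanted vaccine 20/36 = 55.6%, Vaccine B 7/16 = 43.8% → the adjuvanted vaccine
Overall: the adjuvanted vaccine 64/148 = 43.2%, Vaccine B 34/67 = 50.7% → Vaccine B
The adjuvanted vaccine wins each age group but Vaccine B wins overall — the comparison reverses. The adjuvanted vaccine's recipients skew toward 65-plus, which has a lower base rate.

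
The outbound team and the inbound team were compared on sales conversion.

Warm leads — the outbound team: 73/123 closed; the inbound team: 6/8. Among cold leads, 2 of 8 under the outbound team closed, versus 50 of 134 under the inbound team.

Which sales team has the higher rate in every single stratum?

Warm: the outbound team 73/123 = 59.3%, the inbound team 6/8 = 75.0% → the inbound team
Cold: the outbound team 2/8 = 25.0%, the inbound team 50/134 = 37.3% → the inbound team
The inbound team has the higher rate in both groups.

the inbound team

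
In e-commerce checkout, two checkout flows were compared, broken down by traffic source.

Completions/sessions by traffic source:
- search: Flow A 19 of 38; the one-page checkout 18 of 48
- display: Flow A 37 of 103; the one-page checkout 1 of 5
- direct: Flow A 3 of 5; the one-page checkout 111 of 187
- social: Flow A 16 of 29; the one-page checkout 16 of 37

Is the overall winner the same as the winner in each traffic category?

No

Search: Flow A 19/38 = 50.0%, the one-page checkout 18/48 = 37.5% → Flow A
Display: Flow A 37/103 = 35.9%, the one-page checkout 1/5 = 20.0% → Flow A
Direct: Flow A 3/5 = 60.0%, the one-page checkout 111/187 = 59.4% → Flow A
Social: Flow A 16/29 = 55.2%, the one-page checkout 16/37 = 43.2% → Flow A
Overall: Flow A 75/175 = 42.9%, the one-page checkout 146/277 = 52.7% → the one-page checkout
Flow A wins each traffic group but the one-page checkout wins overall — the comparison reverses. Flow A's sessions skew toward display, which has a lower base rate.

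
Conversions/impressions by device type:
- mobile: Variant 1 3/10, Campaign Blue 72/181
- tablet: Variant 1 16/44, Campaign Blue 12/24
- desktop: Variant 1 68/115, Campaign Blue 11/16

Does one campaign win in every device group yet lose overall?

Yes

Mobile: Variant 1 3/10 = 30.0%, Campaign Blue 72/181 = 39.8% → Campaign Blue
Tablet: Variant 1 16/44 = 36.4%, Campaign Blue 12/24 = 50.0% → Campaign Blue
Desktop: Variant 1 68/115 = 59.1%, Campaign Blue 11/16 = 68.8% → Campaign Blue
Overall: Variant 1 87/169 = 51.5%, Campaign Blue 95/221 = 43.0% → Variant 1
Campaign Blue wins each device group but Variant 1 wins overall — the comparison reverses. Campaign Blue's impressions skew toward mobile, which has a lower base rate.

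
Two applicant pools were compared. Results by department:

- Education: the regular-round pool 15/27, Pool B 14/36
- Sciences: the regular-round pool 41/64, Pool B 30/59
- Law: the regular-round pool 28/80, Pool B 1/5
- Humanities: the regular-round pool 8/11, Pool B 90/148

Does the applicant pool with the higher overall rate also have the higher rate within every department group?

Education: the regular-round pool 15/27 = 55.6%, Pool B 14/36 = 38.9% → the regular-round pool
Sciences: the regular-round pool 41/64 = 64.1%, Pool B 30/59 = 50.8% → the regular-round pool
Law: the regular-round pool 28/80 = 35.0%, Pool B 1/5 = 20.0% → the regular-round pool
Humanities: the regular-round pool 8/11 = 72.7%, Pool B 90/148 = 60.8% → the regular-round pool
Overall: the regular-round pool 92/182 = 50.5%, Pool B 135/248 = 54.4% → Pool B
The regular-round pool wins each department group but Pool B wins overall — the comparison reverses. The regular-round pool's applicants skew toward Law, which has a lower base rate.

No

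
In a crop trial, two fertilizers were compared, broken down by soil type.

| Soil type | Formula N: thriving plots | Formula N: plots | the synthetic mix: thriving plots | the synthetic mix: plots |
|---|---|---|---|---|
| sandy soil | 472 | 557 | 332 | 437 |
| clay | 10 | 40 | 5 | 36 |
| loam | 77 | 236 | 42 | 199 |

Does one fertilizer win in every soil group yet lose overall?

Sandy soil: Formula N 472/557 = 84.7%, the synthetic mix 332/437 = 76.0% → Formula N
Clay: Formula N 10/40 = 25.0%, the synthetic mix 5/36 = 13.9% → Formula N
Loam: Formula N 77/236 = 32.6%, the synthetic mix 42/199 = 21.1% → Formula N
Overall: Formula N 559/833 = 67.1%, the synthetic mix 379/672 = 56.4% → Formula N
Formula N wins overall and in every soil group — no reversal.

No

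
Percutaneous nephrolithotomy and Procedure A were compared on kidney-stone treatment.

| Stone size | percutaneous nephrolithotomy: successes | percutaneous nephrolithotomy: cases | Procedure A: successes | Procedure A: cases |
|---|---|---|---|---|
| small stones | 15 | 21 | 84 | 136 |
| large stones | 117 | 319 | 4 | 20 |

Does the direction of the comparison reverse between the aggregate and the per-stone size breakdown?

Yes

Small stones: percutaneous nephrolithotomy 15/21 = 71.4%, Procedure A 84/136 = 61.8% → percutaneous nephrolithotomy
Large stones: percutaneous nephrolithotomy 117/319 = 36.7%, Procedure A 4/20 = 20.0% → percutaneous nephrolithotomy
Overall: percutaneous nephrolithotomy 132/340 = 38.8%, Procedure A 88/156 = 56.4% → Procedure A
Percutaneous nephrolithotomy wins each stone group but Procedure A wins overall — the comparison reverses. Percutaneous nephrolithotomy's cases skew toward large stones, which has a lower base rate.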